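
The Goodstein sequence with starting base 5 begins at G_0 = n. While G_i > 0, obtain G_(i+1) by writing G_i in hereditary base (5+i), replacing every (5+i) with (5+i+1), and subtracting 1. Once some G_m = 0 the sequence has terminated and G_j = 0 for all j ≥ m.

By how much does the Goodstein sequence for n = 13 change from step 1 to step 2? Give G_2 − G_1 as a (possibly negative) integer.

step 0: 13 = 2·5 + 3; sub 6 for 5: 2·6 + 3; = 15; G_1 = 15−1 = 14
step 1: 14 = 2·6 + 2; sub 7 for 6: 2·7 + 2; = 16; G_2 = 16−1 = 15

1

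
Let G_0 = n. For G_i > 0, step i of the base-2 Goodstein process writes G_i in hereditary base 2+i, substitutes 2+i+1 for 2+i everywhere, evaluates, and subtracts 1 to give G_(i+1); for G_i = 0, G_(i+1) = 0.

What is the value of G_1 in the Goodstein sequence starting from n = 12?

step 0: 12 = 2^(2 + 1) + 2^2; sub 3 for 2: 3^(3 + 1) + 3^3; = 108; G_1 = 108−1 = 107
step 1: 107 = 3^(3 + 1) + 2·3^2 + 2·3 + 2; sub 4 for 3: 4^(4 + 1) + 2·4^2 + 2·4 + 2; = 1066; G_2 = 1066−1 = 1065

107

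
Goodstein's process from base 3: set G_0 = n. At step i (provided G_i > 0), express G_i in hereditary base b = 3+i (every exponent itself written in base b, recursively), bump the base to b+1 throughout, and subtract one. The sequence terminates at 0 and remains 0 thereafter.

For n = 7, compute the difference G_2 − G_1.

7 —HB3→ 2·3 + 1 —bump→ 2·4 + 1 = 9 —(−1)→ 8
8 —HB4→ 2·4 —bump→ 2·5 = 10 —(−1)→ 9

1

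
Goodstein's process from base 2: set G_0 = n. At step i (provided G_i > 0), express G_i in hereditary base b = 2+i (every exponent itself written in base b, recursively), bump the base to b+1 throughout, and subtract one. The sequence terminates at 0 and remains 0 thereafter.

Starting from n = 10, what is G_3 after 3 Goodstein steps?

15625

[0] 10 ≡ 2^(2 + 1) + 2 (base 2). Lift 3: 84. −1: 83.
[1] 83 ≡ 3^(3 + 1) + 2 (base 3). Lift 4: 1026. −1: 1025.
[2] 1025 ≡ 4^(4 + 1) + 1 (base 4). Lift 5: 15626. −1: 15625.
[3] 15625 ≡ 5^(5 + 1) (base 5). Lift 6: 279936. −1: 279935.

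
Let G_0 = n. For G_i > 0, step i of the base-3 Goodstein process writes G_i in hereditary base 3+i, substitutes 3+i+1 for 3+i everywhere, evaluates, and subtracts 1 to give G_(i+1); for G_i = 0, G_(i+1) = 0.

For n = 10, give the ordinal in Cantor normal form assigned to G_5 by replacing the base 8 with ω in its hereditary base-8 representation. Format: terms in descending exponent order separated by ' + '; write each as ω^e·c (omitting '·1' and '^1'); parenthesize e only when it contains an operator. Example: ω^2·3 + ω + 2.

i=0: 10 = 3^2 + 1 (b=3); 3→4: 4^2 + 1 = 17; 17−1 = 16
i=1: 16 = 4^2 (b=4); 4→5: 5^2 = 25; 25−1 = 24
i=2: 24 = 4·5 + 4 (b=5); 5→6: 4·6 + 4 = 28; 28−1 = 27
i=3: 27 = 4·6 + 3 (b=6); 6→7: 4·7 + 3 = 31; 31−1 = 30
i=4: 30 = 4·7 + 2 (b=7); 7→8: 4·8 + 2 = 34; 34−1 = 33
i=5: 33 = 4·8 + 1 (b=8); 8→9: 4·9 + 1 = 37; 37−1 = 36

ω·4 + 1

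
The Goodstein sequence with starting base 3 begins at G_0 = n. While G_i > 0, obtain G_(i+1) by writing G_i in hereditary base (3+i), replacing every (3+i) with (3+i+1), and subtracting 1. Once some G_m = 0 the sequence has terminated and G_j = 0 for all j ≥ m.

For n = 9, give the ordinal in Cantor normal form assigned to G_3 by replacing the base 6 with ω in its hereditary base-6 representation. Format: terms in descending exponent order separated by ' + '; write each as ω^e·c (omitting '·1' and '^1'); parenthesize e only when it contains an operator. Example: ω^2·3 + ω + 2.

ω·3 + 1

[0] 9 ≡ 3^2 (base 3). Lift 4: 16. −1: 15.
[1] 15 ≡ 3·4 + 3 (base 4). Lift 5: 18. −1: 17.
[2] 17 ≡ 3·5 + 2 (base 5). Lift 6: 20. −1: 19.
[3] 19 ≡ 3·6 + 1 (base 6). Lift 7: 22. −1: 21.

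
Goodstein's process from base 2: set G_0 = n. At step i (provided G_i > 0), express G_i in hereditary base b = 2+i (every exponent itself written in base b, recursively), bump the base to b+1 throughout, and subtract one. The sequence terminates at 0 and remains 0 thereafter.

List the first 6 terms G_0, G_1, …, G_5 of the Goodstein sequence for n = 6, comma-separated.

i=0: 6 = 2^2 + 2 (b=2); 2→3: 3^3 + 3 = 30; 30−1 = 29
i=1: 29 = 3^3 + 2 (b=3); 3→4: 4^4 + 2 = 258; 258−1 = 257
i=2: 257 = 4^4 + 1 (b=4); 4→5: 5^5 + 1 = 3126; 3126−1 = 3125
i=3: 3125 = 5^5 (b=5); 5→6: 6^6 = 46656; 46656−1 = 46655
i=4: 46655 = 5·6^5 + 5·6^4 + 5·6^3 + 5·6^2 + 5·6 + 5 (b=6); 6→7: 5·7^5 + 5·7^4 + 5·7^3 + 5·7^2 + 5·7 + 5 = 98040; 98040−1 = 98039

6, 29, 257, 3125, 46655, 98039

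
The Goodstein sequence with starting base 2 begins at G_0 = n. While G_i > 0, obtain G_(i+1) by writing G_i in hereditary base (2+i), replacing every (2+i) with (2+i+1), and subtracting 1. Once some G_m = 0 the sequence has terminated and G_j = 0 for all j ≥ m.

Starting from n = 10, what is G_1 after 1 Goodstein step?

83

10 —HB2→ 2^(2 + 1) + 2 —bump→ 3^(3 + 1) + 3 = 84 —(−1)→ 83
83 —HB3→ 3^(3 + 1) + 2 —bump→ 4^(4 + 1) + 2 = 1026 —(−1)→ 1025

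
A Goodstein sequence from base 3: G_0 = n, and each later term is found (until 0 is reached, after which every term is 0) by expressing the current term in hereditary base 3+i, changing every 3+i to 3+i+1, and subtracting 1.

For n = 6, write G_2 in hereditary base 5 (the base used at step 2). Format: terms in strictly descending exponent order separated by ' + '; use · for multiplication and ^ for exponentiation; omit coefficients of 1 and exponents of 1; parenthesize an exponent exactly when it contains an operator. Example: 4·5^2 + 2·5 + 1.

[0] 6 ≡ 2·3 (base 3). Lift 4: 8. −1: 7.
[1] 7 ≡ 4 + 3 (base 4). Lift 5: 8. −1: 7.
[2] 7 ≡ 5 + 2 (base 5). Lift 6: 8. −1: 7.

5 + 2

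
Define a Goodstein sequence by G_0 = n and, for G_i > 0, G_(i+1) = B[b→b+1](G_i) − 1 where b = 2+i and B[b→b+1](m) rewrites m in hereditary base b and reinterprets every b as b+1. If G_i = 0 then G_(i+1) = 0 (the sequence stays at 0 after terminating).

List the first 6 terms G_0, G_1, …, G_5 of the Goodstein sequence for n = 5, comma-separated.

5, 27, 255, 467, 775, 1197

(0) 5|_2 = 2^2 + 1 ↦ 3^3 + 1|_3 = 28 ⇒ 27
(1) 27|_3 = 3^3 ↦ 4^4|_4 = 256 ⇒ 255
(2) 255|_4 = 3·4^3 + 3·4^2 + 3·4 + 3 ↦ 3·5^3 + 3·5^2 + 3·5 + 3|_5 = 468 ⇒ 467
(3) 467|_5 = 3·5^3 + 3·5^2 + 3·5 + 2 ↦ 3·6^3 + 3·6^2 + 3·6 + 2|_6 = 776 ⇒ 775
(4) 775|_6 = 3·6^3 + 3·6^2 + 3·6 + 1 ↦ 3·7^3 + 3·7^2 + 3·7 + 1|_7 = 1198 ⇒ 1197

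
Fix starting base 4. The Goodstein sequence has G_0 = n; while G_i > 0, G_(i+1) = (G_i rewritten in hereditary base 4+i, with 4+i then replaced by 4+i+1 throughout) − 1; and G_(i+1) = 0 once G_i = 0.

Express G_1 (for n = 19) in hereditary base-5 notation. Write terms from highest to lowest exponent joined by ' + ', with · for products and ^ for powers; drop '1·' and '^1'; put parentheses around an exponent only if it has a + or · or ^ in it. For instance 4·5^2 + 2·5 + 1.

[0] 19 ≡ 4^2 + 3 (base 4). Lift 5: 28. −1: 27.
[1] 27 ≡ 5^2 + 2 (base 5). Lift 6: 38. −1: 37.

5^2 + 2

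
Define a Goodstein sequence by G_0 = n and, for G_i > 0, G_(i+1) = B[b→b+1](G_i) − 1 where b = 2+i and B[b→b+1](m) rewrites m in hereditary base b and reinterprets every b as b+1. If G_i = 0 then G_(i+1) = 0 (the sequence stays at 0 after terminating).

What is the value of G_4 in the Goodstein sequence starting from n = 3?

G_0=3  [base 2] 2 + 1  →[2↦3]→  3 + 1 = 4  −1 ⇒ G_1=3
G_1=3  [base 3] 3  →[3↦4]→  4 = 4  −1 ⇒ G_2=3
G_2=3  [base 4] 3  →[4↦5]→  3 = 3  −1 ⇒ G_3=2
G_3=2  [base 5] 2  →[5↦6]→  2 = 2  −1 ⇒ G_4=1
G_4=1  [base 6] 1  →[6↦7]→  1 = 1  −1 ⇒ G_5=0

1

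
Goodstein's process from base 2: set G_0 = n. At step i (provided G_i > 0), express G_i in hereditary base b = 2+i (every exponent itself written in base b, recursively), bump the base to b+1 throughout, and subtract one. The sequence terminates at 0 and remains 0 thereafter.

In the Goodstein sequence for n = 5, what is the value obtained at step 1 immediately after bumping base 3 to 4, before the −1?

[0] 5 ≡ 2^2 + 1 (base 2). Lift 3: 28. −1: 27.
[1] 27 ≡ 3^3 (base 3). Lift 4: 256. −1: 255.

256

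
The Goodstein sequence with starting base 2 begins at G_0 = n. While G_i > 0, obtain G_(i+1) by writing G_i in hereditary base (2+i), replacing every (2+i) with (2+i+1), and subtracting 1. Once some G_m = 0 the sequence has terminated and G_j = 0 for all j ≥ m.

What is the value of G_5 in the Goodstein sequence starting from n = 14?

5862840

i=0: 14 = 2^(2 + 1) + 2^2 + 2 (b=2); 2→3: 3^(3 + 1) + 3^3 + 3 = 111; 111−1 = 110
i=1: 110 = 3^(3 + 1) + 3^3 + 2 (b=3); 3→4: 4^(4 + 1) + 4^4 + 2 = 1282; 1282−1 = 1281
i=2: 1281 = 4^(4 + 1) + 4^4 + 1 (b=4); 4→5: 5^(5 + 1) + 5^5 + 1 = 18751; 18751−1 = 18750
i=3: 18750 = 5^(5 + 1) + 5^5 (b=5); 5→6: 6^(6 + 1) + 6^6 = 326592; 326592−1 = 326591
i=4: 326591 = 6^(6 + 1) + 5·6^5 + 5·6^4 + 5·6^3 + 5·6^2 + 5·6 + 5 (b=6); 6→7: 7^(7 + 1) + 5·7^5 + 5·7^4 + 5·7^3 + 5·7^2 + 5·7 + 5 = 5862841; 5862841−1 = 5862840
i=5: 5862840 = 7^(7 + 1) + 5·7^5 + 5·7^4 + 5·7^3 + 5·7^2 + 5·7 + 4 (b=7); 7→8: 8^(8 + 1) + 5·8^5 + 5·8^4 + 5·8^3 + 5·8^2 + 5·8 + 4 = 134404972; 134404972−1 = 134404971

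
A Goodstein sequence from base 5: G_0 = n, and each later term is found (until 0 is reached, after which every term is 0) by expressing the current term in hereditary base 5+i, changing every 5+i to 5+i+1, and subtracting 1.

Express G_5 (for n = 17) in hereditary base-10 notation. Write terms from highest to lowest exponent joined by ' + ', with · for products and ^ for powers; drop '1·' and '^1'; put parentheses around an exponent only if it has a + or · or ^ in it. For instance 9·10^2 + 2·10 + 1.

i=0: 17 = 3·5 + 2 (b=5); 5→6: 3·6 + 2 = 20; 20−1 = 19
i=1: 19 = 3·6 + 1 (b=6); 6→7: 3·7 + 1 = 22; 22−1 = 21
i=2: 21 = 3·7 (b=7); 7→8: 3·8 = 24; 24−1 = 23
i=3: 23 = 2·8 + 7 (b=8); 8→9: 2·9 + 7 = 25; 25−1 = 24
i=4: 24 = 2·9 + 6 (b=9); 9→10: 2·10 + 6 = 26; 26−1 = 25

2·10 + 5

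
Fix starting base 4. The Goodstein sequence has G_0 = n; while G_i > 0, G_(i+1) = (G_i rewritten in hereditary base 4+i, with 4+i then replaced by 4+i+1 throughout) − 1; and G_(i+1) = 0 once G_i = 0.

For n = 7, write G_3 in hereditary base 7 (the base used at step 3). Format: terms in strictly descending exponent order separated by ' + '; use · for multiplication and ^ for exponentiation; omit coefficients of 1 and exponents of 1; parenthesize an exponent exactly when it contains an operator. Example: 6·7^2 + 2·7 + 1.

7

(0) 7|_4 = 4 + 3 ↦ 5 + 3|_5 = 8 ⇒ 7
(1) 7|_5 = 5 + 2 ↦ 6 + 2|_6 = 8 ⇒ 7
(2) 7|_6 = 6 + 1 ↦ 7 + 1|_7 = 8 ⇒ 7
(3) 7|_7 = 7 ↦ 8|_8 = 8 ⇒ 7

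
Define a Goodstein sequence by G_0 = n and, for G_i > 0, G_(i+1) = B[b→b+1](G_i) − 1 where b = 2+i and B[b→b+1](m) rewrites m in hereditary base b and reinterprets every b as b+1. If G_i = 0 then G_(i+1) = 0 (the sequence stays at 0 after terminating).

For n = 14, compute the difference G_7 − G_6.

3352711577

base 2: 14 = 2^(2 + 1) + 2^2 + 2; at 3: 3^(3 + 1) + 3^3 + 3 = 111; next = 110
base 3: 110 = 3^(3 + 1) + 3^3 + 2; at 4: 4^(4 + 1) + 4^4 + 2 = 1282; next = 1281
base 4: 1281 = 4^(4 + 1) + 4^4 + 1; at 5: 5^(5 + 1) + 5^5 + 1 = 18751; next = 18750
base 5: 18750 = 5^(5 + 1) + 5^5; at 6: 6^(6 + 1) + 6^6 = 326592; next = 326591
base 6: 326591 = 6^(6 + 1) + 5·6^5 + 5·6^4 + 5·6^3 + 5·6^2 + 5·6 + 5; at 7: 7^(7 + 1) + 5·7^5 + 5·7^4 + 5·7^3 + 5·7^2 + 5·7 + 5 = 5862841; next = 5862840
base 7: 5862840 = 7^(7 + 1) + 5·7^5 + 5·7^4 + 5·7^3 + 5·7^2 + 5·7 + 4; at 8: 8^(8 + 1) + 5·8^5 + 5·8^4 + 5·8^3 + 5·8^2 + 5·8 + 4 = 134404972; next = 134404971
base 8: 134404971 = 8^(8 + 1) + 5·8^5 + 5·8^4 + 5·8^3 + 5·8^2 + 5·8 + 3; at 9: 9^(9 + 1) + 5·9^5 + 5·9^4 + 5·9^3 + 5·9^2 + 5·9 + 3 = 3487116549; next = 3487116548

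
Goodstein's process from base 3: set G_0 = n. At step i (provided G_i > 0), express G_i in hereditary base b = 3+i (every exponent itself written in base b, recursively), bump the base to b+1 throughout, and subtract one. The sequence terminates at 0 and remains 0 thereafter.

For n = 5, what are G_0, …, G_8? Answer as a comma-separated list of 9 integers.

5, 5, 5, 5, 4, 3, 2, 1, 0

[0] 5 ≡ 3 + 2 (base 3). Lift 4: 6. −1: 5.
[1] 5 ≡ 4 + 1 (base 4). Lift 5: 6. −1: 5.
[2] 5 ≡ 5 (base 5). Lift 6: 6. −1: 5.
[3] 5 ≡ 5 (base 6). Lift 7: 5. −1: 4.
[4] 4 ≡ 4 (base 7). Lift 8: 4. −1: 3.
[5] 3 ≡ 3 (base 8). Lift 9: 3. −1: 2.
[6] 2 ≡ 2 (base 9). Lift 10: 2. −1: 1.
[7] 1 ≡ 1 (base 10). Lift 11: 1. −1: 0.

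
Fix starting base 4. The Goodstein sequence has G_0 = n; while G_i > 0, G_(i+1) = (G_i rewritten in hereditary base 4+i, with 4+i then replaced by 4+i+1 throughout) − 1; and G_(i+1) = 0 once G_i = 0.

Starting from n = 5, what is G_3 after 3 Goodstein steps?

4

step 0: 5 = 4 + 1; sub 5 for 4: 5 + 1; = 6; G_1 = 6−1 = 5
step 1: 5 = 5; sub 6 for 5: 6; = 6; G_2 = 6−1 = 5
step 2: 5 = 5; sub 7 for 6: 5; = 5; G_3 = 5−1 = 4
step 3: 4 = 4; sub 8 for 7: 4; = 4; G_4 = 4−1 = 3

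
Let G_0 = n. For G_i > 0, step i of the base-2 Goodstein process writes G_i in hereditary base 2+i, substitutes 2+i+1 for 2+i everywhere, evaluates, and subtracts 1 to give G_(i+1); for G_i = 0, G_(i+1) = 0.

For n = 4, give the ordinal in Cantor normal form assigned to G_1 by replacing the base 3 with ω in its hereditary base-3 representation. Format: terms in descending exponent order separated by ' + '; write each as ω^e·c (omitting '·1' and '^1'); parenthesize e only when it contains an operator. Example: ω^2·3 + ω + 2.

step 0: 4 = 2^2; sub 3 for 2: 3^3; = 27; G_1 = 27−1 = 26
step 1: 26 = 2·3^2 + 2·3 + 2; sub 4 for 3: 2·4^2 + 2·4 + 2; = 42; G_2 = 42−1 = 41

ω^2·2 + ω·2 + 2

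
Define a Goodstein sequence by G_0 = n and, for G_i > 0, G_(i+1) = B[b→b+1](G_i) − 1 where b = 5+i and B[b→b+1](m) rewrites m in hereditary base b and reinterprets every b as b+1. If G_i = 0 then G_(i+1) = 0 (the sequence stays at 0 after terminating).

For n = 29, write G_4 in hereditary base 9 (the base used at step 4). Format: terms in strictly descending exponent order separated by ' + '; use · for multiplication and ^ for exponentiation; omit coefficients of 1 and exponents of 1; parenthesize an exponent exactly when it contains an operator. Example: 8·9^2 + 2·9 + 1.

9^2

[0] 29 ≡ 5^2 + 4 (base 5). Lift 6: 40. −1: 39.
[1] 39 ≡ 6^2 + 3 (base 6). Lift 7: 52. −1: 51.
[2] 51 ≡ 7^2 + 2 (base 7). Lift 8: 66. −1: 65.
[3] 65 ≡ 8^2 + 1 (base 8). Lift 9: 82. −1: 81.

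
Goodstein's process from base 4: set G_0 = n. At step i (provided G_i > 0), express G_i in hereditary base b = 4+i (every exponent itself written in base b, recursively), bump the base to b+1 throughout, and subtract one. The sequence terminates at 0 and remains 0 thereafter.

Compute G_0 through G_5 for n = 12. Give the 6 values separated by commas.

G_0 = 12. HB_4(12) = 3·4. Bump = 15. G_1 = 14.
G_1 = 14. HB_5(14) = 2·5 + 4. Bump = 16. G_2 = 15.
G_2 = 15. HB_6(15) = 2·6 + 3. Bump = 17. G_3 = 16.
G_3 = 16. HB_7(16) = 2·7 + 2. Bump = 18. G_4 = 17.
G_4 = 17. HB_8(17) = 2·8 + 1. Bump = 19. G_5 = 18.

12, 14, 15, 16, 17, 18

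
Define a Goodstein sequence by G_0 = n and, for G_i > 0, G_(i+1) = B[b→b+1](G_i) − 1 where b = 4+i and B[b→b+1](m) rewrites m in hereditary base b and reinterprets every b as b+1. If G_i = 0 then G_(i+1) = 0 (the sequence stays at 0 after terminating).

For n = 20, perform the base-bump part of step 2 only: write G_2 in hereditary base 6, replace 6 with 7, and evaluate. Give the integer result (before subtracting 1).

52

[0] 20 ≡ 4^2 + 4 (base 4). Lift 5: 30. −1: 29.
[1] 29 ≡ 5^2 + 4 (base 5). Lift 6: 40. −1: 39.
[2] 39 ≡ 6^2 + 3 (base 6). Lift 7: 52. −1: 51.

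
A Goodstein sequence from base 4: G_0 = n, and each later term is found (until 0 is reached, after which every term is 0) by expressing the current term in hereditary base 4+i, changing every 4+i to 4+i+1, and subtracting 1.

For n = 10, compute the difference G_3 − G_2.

base 4: 10 = 2·4 + 2; at 5: 2·5 + 2 = 12; next = 11
base 5: 11 = 2·5 + 1; at 6: 2·6 + 1 = 13; next = 12
base 6: 12 = 2·6; at 7: 2·7 = 14; next = 13

1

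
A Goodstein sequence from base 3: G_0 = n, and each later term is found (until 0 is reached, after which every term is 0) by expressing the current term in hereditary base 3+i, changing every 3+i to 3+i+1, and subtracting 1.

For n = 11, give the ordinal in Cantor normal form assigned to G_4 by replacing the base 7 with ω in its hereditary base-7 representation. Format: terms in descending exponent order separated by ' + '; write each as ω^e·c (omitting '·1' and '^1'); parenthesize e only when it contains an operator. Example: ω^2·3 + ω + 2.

ω·5 + 4

i=0: 11 = 3^2 + 2 (b=3); 3→4: 4^2 + 2 = 18; 18−1 = 17
i=1: 17 = 4^2 + 1 (b=4); 4→5: 5^2 + 1 = 26; 26−1 = 25
i=2: 25 = 5^2 (b=5); 5→6: 6^2 = 36; 36−1 = 35
i=3: 35 = 5·6 + 5 (b=6); 6→7: 5·7 + 5 = 40; 40−1 = 39
i=4: 39 = 5·7 + 4 (b=7); 7→8: 5·8 + 4 = 44; 44−1 = 43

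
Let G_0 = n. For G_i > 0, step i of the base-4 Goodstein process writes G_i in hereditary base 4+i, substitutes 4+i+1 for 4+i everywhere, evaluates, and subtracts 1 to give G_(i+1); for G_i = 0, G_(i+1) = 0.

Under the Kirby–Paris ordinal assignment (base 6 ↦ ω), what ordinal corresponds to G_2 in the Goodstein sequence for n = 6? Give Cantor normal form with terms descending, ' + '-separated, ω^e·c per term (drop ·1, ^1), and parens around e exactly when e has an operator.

ω

base 4: 6 = 4 + 2; at 5: 5 + 2 = 7; next = 6
base 5: 6 = 5 + 1; at 6: 6 + 1 = 7; next = 6
base 6: 6 = 6; at 7: 7 = 7; next = 6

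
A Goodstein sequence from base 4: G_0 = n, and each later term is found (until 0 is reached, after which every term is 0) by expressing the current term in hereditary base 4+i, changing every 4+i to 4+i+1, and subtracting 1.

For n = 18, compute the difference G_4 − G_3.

[0] 18 ≡ 4^2 + 2 (base 4). Lift 5: 27. −1: 26.
[1] 26 ≡ 5^2 + 1 (base 5). Lift 6: 37. −1: 36.
[2] 36 ≡ 6^2 (base 6). Lift 7: 49. −1: 48.
[3] 48 ≡ 6·7 + 6 (base 7). Lift 8: 54. −1: 53.

5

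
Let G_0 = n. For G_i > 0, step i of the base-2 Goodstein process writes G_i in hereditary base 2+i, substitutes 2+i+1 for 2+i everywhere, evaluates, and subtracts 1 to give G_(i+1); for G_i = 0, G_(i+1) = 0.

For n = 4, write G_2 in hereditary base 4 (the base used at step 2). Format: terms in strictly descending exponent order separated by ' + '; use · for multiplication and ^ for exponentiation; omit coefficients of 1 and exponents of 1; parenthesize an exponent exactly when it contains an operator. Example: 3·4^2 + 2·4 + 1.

i=0: 4 = 2^2 (b=2); 2→3: 3^3 = 27; 27−1 = 26
i=1: 26 = 2·3^2 + 2·3 + 2 (b=3); 3→4: 2·4^2 + 2·4 + 2 = 42; 42−1 = 41

2·4^2 + 2·4 + 1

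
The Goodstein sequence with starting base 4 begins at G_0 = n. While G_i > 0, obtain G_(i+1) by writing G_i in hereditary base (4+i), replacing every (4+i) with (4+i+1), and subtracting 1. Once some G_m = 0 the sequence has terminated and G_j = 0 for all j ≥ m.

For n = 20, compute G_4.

[0] 20 ≡ 4^2 + 4 (base 4). Lift 5: 30. −1: 29.
[1] 29 ≡ 5^2 + 4 (base 5). Lift 6: 40. −1: 39.
[2] 39 ≡ 6^2 + 3 (base 6). Lift 7: 52. −1: 51.
[3] 51 ≡ 7^2 + 2 (base 7). Lift 8: 66. −1: 65.
[4] 65 ≡ 8^2 + 1 (base 8). Lift 9: 82. −1: 81.

65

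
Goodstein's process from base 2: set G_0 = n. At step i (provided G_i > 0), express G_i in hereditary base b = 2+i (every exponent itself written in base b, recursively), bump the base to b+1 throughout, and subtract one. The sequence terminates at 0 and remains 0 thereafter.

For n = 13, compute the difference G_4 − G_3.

base 2: 13 = 2^(2 + 1) + 2^2 + 1; at 3: 3^(3 + 1) + 3^3 + 1 = 109; next = 108
base 3: 108 = 3^(3 + 1) + 3^3; at 4: 4^(4 + 1) + 4^4 = 1280; next = 1279
base 4: 1279 = 4^(4 + 1) + 3·4^3 + 3·4^2 + 3·4 + 3; at 5: 5^(5 + 1) + 3·5^3 + 3·5^2 + 3·5 + 3 = 16093; next = 16092
base 5: 16092 = 5^(5 + 1) + 3·5^3 + 3·5^2 + 3·5 + 2; at 6: 6^(6 + 1) + 3·6^3 + 3·6^2 + 3·6 + 2 = 280712; next = 280711

264619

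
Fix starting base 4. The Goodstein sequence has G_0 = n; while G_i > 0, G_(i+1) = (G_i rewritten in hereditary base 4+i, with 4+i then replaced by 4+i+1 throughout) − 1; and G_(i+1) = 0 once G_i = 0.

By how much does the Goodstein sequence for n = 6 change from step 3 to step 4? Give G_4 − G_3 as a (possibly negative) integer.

step 0: 6 = 4 + 2; sub 5 for 4: 5 + 2; = 7; G_1 = 7−1 = 6
step 1: 6 = 5 + 1; sub 6 for 5: 6 + 1; = 7; G_2 = 7−1 = 6
step 2: 6 = 6; sub 7 for 6: 7; = 7; G_3 = 7−1 = 6
step 3: 6 = 6; sub 8 for 7: 6; = 6; G_4 = 6−1 = 5

-1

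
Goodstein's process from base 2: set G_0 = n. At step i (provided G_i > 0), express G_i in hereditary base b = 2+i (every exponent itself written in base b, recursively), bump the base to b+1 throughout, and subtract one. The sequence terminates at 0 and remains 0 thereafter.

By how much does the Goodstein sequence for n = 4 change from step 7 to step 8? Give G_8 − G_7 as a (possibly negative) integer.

38

step 0: 4 = 2^2; sub 3 for 2: 3^3; = 27; G_1 = 27−1 = 26
step 1: 26 = 2·3^2 + 2·3 + 2; sub 4 for 3: 2·4^2 + 2·4 + 2; = 42; G_2 = 42−1 = 41
step 2: 41 = 2·4^2 + 2·4 + 1; sub 5 for 4: 2·5^2 + 2·5 + 1; = 61; G_3 = 61−1 = 60
step 3: 60 = 2·5^2 + 2·5; sub 6 for 5: 2·6^2 + 2·6; = 84; G_4 = 84−1 = 83
step 4: 83 = 2·6^2 + 6 + 5; sub 7 for 6: 2·7^2 + 7 + 5; = 110; G_5 = 110−1 = 109
step 5: 109 = 2·7^2 + 7 + 4; sub 8 for 7: 2·8^2 + 8 + 4; = 140; G_6 = 140−1 = 139
step 6: 139 = 2·8^2 + 8 + 3; sub 9 for 8: 2·9^2 + 9 + 3; = 174; G_7 = 174−1 = 173
step 7: 173 = 2·9^2 + 9 + 2; sub 10 for 9: 2·10^2 + 10 + 2; = 212; G_8 = 212−1 = 211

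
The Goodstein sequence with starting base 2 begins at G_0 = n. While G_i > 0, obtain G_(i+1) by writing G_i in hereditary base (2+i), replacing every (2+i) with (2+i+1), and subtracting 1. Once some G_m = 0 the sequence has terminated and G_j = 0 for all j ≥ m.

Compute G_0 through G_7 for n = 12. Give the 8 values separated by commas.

12, 107, 1065, 15685, 280019, 5764910, 134217867, 3486784574

[0] 12 ≡ 2^(2 + 1) + 2^2 (base 2). Lift 3: 108. −1: 107.
[1] 107 ≡ 3^(3 + 1) + 2·3^2 + 2·3 + 2 (base 3). Lift 4: 1066. −1: 1065.
[2] 1065 ≡ 4^(4 + 1) + 2·4^2 + 2·4 + 1 (base 4). Lift 5: 15686. −1: 15685.
[3] 15685 ≡ 5^(5 + 1) + 2·5^2 + 2·5 (base 5). Lift 6: 280020. −1: 280019.
[4] 280019 ≡ 6^(6 + 1) + 2·6^2 + 6 + 5 (base 6). Lift 7: 5764911. −1: 5764910.
[5] 5764910 ≡ 7^(7 + 1) + 2·7^2 + 7 + 4 (base 7). Lift 8: 134217868. −1: 134217867.
[6] 134217867 ≡ 8^(8 + 1) + 2·8^2 + 8 + 3 (base 8). Lift 9: 3486784575. −1: 3486784574.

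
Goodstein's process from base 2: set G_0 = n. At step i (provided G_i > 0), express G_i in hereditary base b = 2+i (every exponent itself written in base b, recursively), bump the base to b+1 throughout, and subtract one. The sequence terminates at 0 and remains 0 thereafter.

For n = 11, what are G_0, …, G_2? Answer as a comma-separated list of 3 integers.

step 0: 11 = 2^(2 + 1) + 2 + 1; sub 3 for 2: 3^(3 + 1) + 3 + 1; = 85; G_1 = 85−1 = 84
step 1: 84 = 3^(3 + 1) + 3; sub 4 for 3: 4^(4 + 1) + 4; = 1028; G_2 = 1028−1 = 1027

11, 84, 1027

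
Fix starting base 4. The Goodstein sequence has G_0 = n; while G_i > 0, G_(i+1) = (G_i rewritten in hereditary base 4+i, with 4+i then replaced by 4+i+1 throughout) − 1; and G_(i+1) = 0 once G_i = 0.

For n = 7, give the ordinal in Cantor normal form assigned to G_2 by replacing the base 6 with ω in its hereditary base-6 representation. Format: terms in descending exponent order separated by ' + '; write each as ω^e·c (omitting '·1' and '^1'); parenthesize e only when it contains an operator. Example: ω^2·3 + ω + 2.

i=0: 7 = 4 + 3 (b=4); 4→5: 5 + 3 = 8; 8−1 = 7
i=1: 7 = 5 + 2 (b=5); 5→6: 6 + 2 = 8; 8−1 = 7
i=2: 7 = 6 + 1 (b=6); 6→7: 7 + 1 = 8; 8−1 = 7

ω + 1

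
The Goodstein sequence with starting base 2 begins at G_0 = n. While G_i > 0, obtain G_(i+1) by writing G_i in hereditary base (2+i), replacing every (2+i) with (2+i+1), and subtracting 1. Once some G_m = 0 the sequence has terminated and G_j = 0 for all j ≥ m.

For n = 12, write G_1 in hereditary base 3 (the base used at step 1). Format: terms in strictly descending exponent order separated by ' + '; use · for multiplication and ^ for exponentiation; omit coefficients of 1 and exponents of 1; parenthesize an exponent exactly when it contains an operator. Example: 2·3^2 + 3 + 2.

3^(3 + 1) + 2·3^2 + 2·3 + 2

12 —HB2→ 2^(2 + 1) + 2^2 —bump→ 3^(3 + 1) + 3^3 = 108 —(−1)→ 107
107 —HB3→ 3^(3 + 1) + 2·3^2 + 2·3 + 2 —bump→ 4^(4 + 1) + 2·4^2 + 2·4 + 2 = 1066 —(−1)→ 1065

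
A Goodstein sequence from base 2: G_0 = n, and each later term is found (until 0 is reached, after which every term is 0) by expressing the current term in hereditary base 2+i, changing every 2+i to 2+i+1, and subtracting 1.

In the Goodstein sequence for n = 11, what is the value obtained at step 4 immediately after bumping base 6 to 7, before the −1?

G_0=11  [base 2] 2^(2 + 1) + 2 + 1  →[2↦3]→  3^(3 + 1) + 3 + 1 = 85  −1 ⇒ G_1=84
G_1=84  [base 3] 3^(3 + 1) + 3  →[3↦4]→  4^(4 + 1) + 4 = 1028  −1 ⇒ G_2=1027
G_2=1027  [base 4] 4^(4 + 1) + 3  →[4↦5]→  5^(5 + 1) + 3 = 15628  −1 ⇒ G_3=15627
G_3=15627  [base 5] 5^(5 + 1) + 2  →[5↦6]→  6^(6 + 1) + 2 = 279938  −1 ⇒ G_4=279937
G_4=279937  [base 6] 6^(6 + 1) + 1  →[6↦7]→  7^(7 + 1) + 1 = 5764802  −1 ⇒ G_5=5764801

5764802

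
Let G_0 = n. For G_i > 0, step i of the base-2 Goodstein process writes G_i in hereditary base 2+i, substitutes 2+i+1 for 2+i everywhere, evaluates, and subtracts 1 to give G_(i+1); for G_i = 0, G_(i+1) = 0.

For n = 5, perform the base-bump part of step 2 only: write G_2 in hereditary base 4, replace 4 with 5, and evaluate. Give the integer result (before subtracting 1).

5 —HB2→ 2^2 + 1 —bump→ 3^3 + 1 = 28 —(−1)→ 27
27 —HB3→ 3^3 —bump→ 4^4 = 256 —(−1)→ 255
255 —HB4→ 3·4^3 + 3·4^2 + 3·4 + 3 —bump→ 3·5^3 + 3·5^2 + 3·5 + 3 = 468 —(−1)→ 467

468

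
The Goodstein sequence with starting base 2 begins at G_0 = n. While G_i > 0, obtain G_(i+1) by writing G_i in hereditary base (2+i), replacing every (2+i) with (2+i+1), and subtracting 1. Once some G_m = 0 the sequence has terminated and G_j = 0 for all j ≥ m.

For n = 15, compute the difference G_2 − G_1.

1172

step 0: 15 = 2^(2 + 1) + 2^2 + 2 + 1; sub 3 for 2: 3^(3 + 1) + 3^3 + 3 + 1; = 112; G_1 = 112−1 = 111
step 1: 111 = 3^(3 + 1) + 3^3 + 3; sub 4 for 3: 4^(4 + 1) + 4^4 + 4; = 1284; G_2 = 1284−1 = 1283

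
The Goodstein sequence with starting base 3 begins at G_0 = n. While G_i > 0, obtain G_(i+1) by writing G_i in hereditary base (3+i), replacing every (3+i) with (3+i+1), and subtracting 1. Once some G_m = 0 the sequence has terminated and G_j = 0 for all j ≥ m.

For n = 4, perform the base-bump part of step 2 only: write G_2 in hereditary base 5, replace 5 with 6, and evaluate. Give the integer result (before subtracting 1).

[0] 4 ≡ 3 + 1 (base 3). Lift 4: 5. −1: 4.
[1] 4 ≡ 4 (base 4). Lift 5: 5. −1: 4.
[2] 4 ≡ 4 (base 5). Lift 6: 4. −1: 3.

4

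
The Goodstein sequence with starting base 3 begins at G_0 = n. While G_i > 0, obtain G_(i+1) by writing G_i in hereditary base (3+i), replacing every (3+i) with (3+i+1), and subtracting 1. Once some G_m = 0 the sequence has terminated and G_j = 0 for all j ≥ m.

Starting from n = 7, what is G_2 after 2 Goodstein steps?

7 —HB3→ 2·3 + 1 —bump→ 2·4 + 1 = 9 —(−1)→ 8
8 —HB4→ 2·4 —bump→ 2·5 = 10 —(−1)→ 9
9 —HB5→ 5 + 4 —bump→ 6 + 4 = 10 —(−1)→ 9

9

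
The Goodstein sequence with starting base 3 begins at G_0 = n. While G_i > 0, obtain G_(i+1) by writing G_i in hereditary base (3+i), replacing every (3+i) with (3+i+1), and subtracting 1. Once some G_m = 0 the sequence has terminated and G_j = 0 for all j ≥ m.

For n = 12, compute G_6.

base 3: 12 = 3^2 + 3; at 4: 4^2 + 4 = 20; next = 19
base 4: 19 = 4^2 + 3; at 5: 5^2 + 3 = 28; next = 27
base 5: 27 = 5^2 + 2; at 6: 6^2 + 2 = 38; next = 37
base 6: 37 = 6^2 + 1; at 7: 7^2 + 1 = 50; next = 49
base 7: 49 = 7^2; at 8: 8^2 = 64; next = 63
base 8: 63 = 7·8 + 7; at 9: 7·9 + 7 = 70; next = 69

69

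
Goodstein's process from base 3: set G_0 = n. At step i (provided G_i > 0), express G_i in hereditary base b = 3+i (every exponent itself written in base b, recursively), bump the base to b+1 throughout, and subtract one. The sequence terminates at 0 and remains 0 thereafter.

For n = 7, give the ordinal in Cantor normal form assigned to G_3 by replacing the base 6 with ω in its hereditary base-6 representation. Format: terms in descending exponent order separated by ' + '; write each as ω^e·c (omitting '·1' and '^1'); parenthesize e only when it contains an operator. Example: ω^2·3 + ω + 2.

7 —HB3→ 2·3 + 1 —bump→ 2·4 + 1 = 9 —(−1)→ 8
8 —HB4→ 2·4 —bump→ 2·5 = 10 —(−1)→ 9
9 —HB5→ 5 + 4 —bump→ 6 + 4 = 10 —(−1)→ 9
9 —HB6→ 6 + 3 —bump→ 7 + 3 = 10 —(−1)→ 9

ω + 3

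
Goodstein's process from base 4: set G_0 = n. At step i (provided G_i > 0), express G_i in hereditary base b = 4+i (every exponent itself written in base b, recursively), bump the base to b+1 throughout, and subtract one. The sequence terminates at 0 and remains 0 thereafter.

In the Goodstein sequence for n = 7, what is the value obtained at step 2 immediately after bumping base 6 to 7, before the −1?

(0) 7|_4 = 4 + 3 ↦ 5 + 3|_5 = 8 ⇒ 7
(1) 7|_5 = 5 + 2 ↦ 6 + 2|_6 = 8 ⇒ 7
(2) 7|_6 = 6 + 1 ↦ 7 + 1|_7 = 8 ⇒ 7

8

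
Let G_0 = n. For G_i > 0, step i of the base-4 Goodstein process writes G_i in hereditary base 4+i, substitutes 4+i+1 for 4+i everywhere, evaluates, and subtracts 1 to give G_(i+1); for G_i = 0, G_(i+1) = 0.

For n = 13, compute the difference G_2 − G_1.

2

G_0=13  [base 4] 3·4 + 1  →[4↦5]→  3·5 + 1 = 16  −1 ⇒ G_1=15
G_1=15  [base 5] 3·5  →[5↦6]→  3·6 = 18  −1 ⇒ G_2=17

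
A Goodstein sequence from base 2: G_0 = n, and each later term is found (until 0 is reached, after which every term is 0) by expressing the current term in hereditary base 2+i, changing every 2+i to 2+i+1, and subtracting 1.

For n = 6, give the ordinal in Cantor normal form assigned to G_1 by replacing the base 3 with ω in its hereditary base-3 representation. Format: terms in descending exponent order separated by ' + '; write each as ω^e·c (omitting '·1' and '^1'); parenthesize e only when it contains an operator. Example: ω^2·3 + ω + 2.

ω^ω + 2

[0] 6 ≡ 2^2 + 2 (base 2). Lift 3: 30. −1: 29.
[1] 29 ≡ 3^3 + 2 (base 3). Lift 4: 258. −1: 257.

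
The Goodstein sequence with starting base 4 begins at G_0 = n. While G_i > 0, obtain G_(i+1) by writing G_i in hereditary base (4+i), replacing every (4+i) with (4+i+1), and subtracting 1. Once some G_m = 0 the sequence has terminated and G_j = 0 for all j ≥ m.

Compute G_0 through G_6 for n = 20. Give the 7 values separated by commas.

base 4: 20 = 4^2 + 4; at 5: 5^2 + 5 = 30; next = 29
base 5: 29 = 5^2 + 4; at 6: 6^2 + 4 = 40; next = 39
base 6: 39 = 6^2 + 3; at 7: 7^2 + 3 = 52; next = 51
base 7: 51 = 7^2 + 2; at 8: 8^2 + 2 = 66; next = 65
base 8: 65 = 8^2 + 1; at 9: 9^2 + 1 = 82; next = 81
base 9: 81 = 9^2; at 10: 10^2 = 100; next = 99

20, 29, 39, 51, 65, 81, 99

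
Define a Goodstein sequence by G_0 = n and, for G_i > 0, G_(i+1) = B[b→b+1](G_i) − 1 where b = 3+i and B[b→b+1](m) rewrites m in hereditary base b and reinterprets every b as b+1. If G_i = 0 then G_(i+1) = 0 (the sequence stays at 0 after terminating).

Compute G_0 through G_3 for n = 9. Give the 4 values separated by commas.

9, 15, 17, 19

(0) 9|_3 = 3^2 ↦ 4^2|_4 = 16 ⇒ 15
(1) 15|_4 = 3·4 + 3 ↦ 3·5 + 3|_5 = 18 ⇒ 17
(2) 17|_5 = 3·5 + 2 ↦ 3·6 + 2|_6 = 20 ⇒ 19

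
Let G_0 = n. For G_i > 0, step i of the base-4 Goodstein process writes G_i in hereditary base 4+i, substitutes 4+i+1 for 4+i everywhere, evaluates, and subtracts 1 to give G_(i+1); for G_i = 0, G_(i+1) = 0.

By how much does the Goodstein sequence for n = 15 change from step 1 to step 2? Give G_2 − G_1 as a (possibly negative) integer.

base 4: 15 = 3·4 + 3; at 5: 3·5 + 3 = 18; next = 17
base 5: 17 = 3·5 + 2; at 6: 3·6 + 2 = 20; next = 19

2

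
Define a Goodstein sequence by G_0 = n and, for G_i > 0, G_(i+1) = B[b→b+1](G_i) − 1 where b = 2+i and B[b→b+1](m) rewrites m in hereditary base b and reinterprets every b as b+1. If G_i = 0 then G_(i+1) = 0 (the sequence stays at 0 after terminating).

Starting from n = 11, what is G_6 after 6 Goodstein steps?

134217727

i=0: 11 = 2^(2 + 1) + 2 + 1 (b=2); 2→3: 3^(3 + 1) + 3 + 1 = 85; 85−1 = 84
i=1: 84 = 3^(3 + 1) + 3 (b=3); 3→4: 4^(4 + 1) + 4 = 1028; 1028−1 = 1027
i=2: 1027 = 4^(4 + 1) + 3 (b=4); 4→5: 5^(5 + 1) + 3 = 15628; 15628−1 = 15627
i=3: 15627 = 5^(5 + 1) + 2 (b=5); 5→6: 6^(6 + 1) + 2 = 279938; 279938−1 = 279937
i=4: 279937 = 6^(6 + 1) + 1 (b=6); 6→7: 7^(7 + 1) + 1 = 5764802; 5764802−1 = 5764801
i=5: 5764801 = 7^(7 + 1) (b=7); 7→8: 8^(8 + 1) = 134217728; 134217728−1 = 134217727
i=6: 134217727 = 7·8^8 + 7·8^7 + 7·8^6 + 7·8^5 + 7·8^4 + 7·8^3 + 7·8^2 + 7·8 + 7 (b=8); 8→9: 7·9^9 + 7·9^7 + 7·9^6 + 7·9^5 + 7·9^4 + 7·9^3 + 7·9^2 + 7·9 + 7 = 2749609303; 2749609303−1 = 2749609302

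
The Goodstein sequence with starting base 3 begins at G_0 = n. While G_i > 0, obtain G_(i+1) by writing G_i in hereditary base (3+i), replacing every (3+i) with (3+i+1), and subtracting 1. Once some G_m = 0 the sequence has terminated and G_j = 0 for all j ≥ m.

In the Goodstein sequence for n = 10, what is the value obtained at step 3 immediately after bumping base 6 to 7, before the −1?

31

(0) 10|_3 = 3^2 + 1 ↦ 4^2 + 1|_4 = 17 ⇒ 16
(1) 16|_4 = 4^2 ↦ 5^2|_5 = 25 ⇒ 24
(2) 24|_5 = 4·5 + 4 ↦ 4·6 + 4|_6 = 28 ⇒ 27
(3) 27|_6 = 4·6 + 3 ↦ 4·7 + 3|_7 = 31 ⇒ 30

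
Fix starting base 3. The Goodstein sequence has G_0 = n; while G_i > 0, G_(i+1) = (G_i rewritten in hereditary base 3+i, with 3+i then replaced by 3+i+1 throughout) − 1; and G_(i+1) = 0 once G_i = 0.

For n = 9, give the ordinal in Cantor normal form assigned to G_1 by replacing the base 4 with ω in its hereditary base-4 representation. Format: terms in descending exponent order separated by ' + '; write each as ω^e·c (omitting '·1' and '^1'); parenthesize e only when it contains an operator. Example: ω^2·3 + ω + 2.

base 3: 9 = 3^2; at 4: 4^2 = 16; next = 15
base 4: 15 = 3·4 + 3; at 5: 3·5 + 3 = 18; next = 17

ω·3 + 3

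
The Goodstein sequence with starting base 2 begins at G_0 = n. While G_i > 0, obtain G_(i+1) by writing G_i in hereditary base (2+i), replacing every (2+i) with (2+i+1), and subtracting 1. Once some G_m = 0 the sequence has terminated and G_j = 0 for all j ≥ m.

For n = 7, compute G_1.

G_0 = 7. HB_2(7) = 2^2 + 2 + 1. Bump = 31. G_1 = 30.
G_1 = 30. HB_3(30) = 3^3 + 3. Bump = 260. G_2 = 259.

30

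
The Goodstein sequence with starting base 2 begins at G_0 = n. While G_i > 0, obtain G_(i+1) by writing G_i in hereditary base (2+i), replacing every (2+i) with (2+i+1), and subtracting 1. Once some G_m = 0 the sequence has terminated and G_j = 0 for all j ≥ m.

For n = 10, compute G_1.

(0) 10|_2 = 2^(2 + 1) + 2 ↦ 3^(3 + 1) + 3|_3 = 84 ⇒ 83
(1) 83|_3 = 3^(3 + 1) + 2 ↦ 4^(4 + 1) + 2|_4 = 1026 ⇒ 1025

83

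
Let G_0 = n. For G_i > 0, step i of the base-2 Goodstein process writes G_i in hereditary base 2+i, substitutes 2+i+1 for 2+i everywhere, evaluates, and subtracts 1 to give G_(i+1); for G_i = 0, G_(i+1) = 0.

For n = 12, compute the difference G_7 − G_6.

3352566707

[0] 12 ≡ 2^(2 + 1) + 2^2 (base 2). Lift 3: 108. −1: 107.
[1] 107 ≡ 3^(3 + 1) + 2·3^2 + 2·3 + 2 (base 3). Lift 4: 1066. −1: 1065.
[2] 1065 ≡ 4^(4 + 1) + 2·4^2 + 2·4 + 1 (base 4). Lift 5: 15686. −1: 15685.
[3] 15685 ≡ 5^(5 + 1) + 2·5^2 + 2·5 (base 5). Lift 6: 280020. −1: 280019.
[4] 280019 ≡ 6^(6 + 1) + 2·6^2 + 6 + 5 (base 6). Lift 7: 5764911. −1: 5764910.
[5] 5764910 ≡ 7^(7 + 1) + 2·7^2 + 7 + 4 (base 7). Lift 8: 134217868. −1: 134217867.
[6] 134217867 ≡ 8^(8 + 1) + 2·8^2 + 8 + 3 (base 8). Lift 9: 3486784575. −1: 3486784574.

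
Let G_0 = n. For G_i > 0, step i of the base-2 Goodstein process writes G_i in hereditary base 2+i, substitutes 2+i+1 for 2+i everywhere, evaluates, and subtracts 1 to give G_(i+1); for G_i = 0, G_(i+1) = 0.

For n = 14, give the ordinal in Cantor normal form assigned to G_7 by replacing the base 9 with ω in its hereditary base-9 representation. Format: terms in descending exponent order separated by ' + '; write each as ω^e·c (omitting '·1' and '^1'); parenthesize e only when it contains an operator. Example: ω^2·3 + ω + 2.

ω^(ω + 1) + ω^5·5 + ω^4·5 + ω^3·5 + ω^2·5 + ω·5 + 2

base 2: 14 = 2^(2 + 1) + 2^2 + 2; at 3: 3^(3 + 1) + 3^3 + 3 = 111; next = 110
base 3: 110 = 3^(3 + 1) + 3^3 + 2; at 4: 4^(4 + 1) + 4^4 + 2 = 1282; next = 1281
base 4: 1281 = 4^(4 + 1) + 4^4 + 1; at 5: 5^(5 + 1) + 5^5 + 1 = 18751; next = 18750
base 5: 18750 = 5^(5 + 1) + 5^5; at 6: 6^(6 + 1) + 6^6 = 326592; next = 326591
base 6: 326591 = 6^(6 + 1) + 5·6^5 + 5·6^4 + 5·6^3 + 5·6^2 + 5·6 + 5; at 7: 7^(7 + 1) + 5·7^5 + 5·7^4 + 5·7^3 + 5·7^2 + 5·7 + 5 = 5862841; next = 5862840
base 7: 5862840 = 7^(7 + 1) + 5·7^5 + 5·7^4 + 5·7^3 + 5·7^2 + 5·7 + 4; at 8: 8^(8 + 1) + 5·8^5 + 5·8^4 + 5·8^3 + 5·8^2 + 5·8 + 4 = 134404972; next = 134404971
base 8: 134404971 = 8^(8 + 1) + 5·8^5 + 5·8^4 + 5·8^3 + 5·8^2 + 5·8 + 3; at 9: 9^(9 + 1) + 5·9^5 + 5·9^4 + 5·9^3 + 5·9^2 + 5·9 + 3 = 3487116549; next = 3487116548
base 9: 3487116548 = 9^(9 + 1) + 5·9^5 + 5·9^4 + 5·9^3 + 5·9^2 + 5·9 + 2; at 10: 10^(10 + 1) + 5·10^5 + 5·10^4 + 5·10^3 + 5·10^2 + 5·10 + 2 = 100000555552; next = 100000555551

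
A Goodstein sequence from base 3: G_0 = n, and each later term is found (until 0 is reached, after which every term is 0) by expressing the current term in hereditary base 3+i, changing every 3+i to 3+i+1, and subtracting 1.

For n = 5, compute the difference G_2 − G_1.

0

i=0: 5 = 3 + 2 (b=3); 3→4: 4 + 2 = 6; 6−1 = 5
i=1: 5 = 4 + 1 (b=4); 4→5: 5 + 1 = 6; 6−1 = 5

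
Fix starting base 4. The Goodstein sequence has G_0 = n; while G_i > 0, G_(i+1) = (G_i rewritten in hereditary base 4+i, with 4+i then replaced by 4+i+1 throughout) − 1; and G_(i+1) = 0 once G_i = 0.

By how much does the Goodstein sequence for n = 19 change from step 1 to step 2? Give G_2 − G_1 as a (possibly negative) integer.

G_0=19  [base 4] 4^2 + 3  →[4↦5]→  5^2 + 3 = 28  −1 ⇒ G_1=27
G_1=27  [base 5] 5^2 + 2  →[5↦6]→  6^2 + 2 = 38  −1 ⇒ G_2=37

10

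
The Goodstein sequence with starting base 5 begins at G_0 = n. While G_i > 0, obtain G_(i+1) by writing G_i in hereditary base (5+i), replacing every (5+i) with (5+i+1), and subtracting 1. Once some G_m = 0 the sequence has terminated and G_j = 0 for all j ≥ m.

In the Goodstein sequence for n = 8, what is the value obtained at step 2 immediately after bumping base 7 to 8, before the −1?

9

8 —HB5→ 5 + 3 —bump→ 6 + 3 = 9 —(−1)→ 8
8 —HB6→ 6 + 2 —bump→ 7 + 2 = 9 —(−1)→ 8
8 —HB7→ 7 + 1 —bump→ 8 + 1 = 9 —(−1)→ 8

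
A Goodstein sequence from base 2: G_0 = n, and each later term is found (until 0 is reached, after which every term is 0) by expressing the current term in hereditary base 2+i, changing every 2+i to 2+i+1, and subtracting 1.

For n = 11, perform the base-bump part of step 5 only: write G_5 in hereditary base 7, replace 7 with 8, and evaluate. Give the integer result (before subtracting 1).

step 0: 11 = 2^(2 + 1) + 2 + 1; sub 3 for 2: 3^(3 + 1) + 3 + 1; = 85; G_1 = 85−1 = 84
step 1: 84 = 3^(3 + 1) + 3; sub 4 for 3: 4^(4 + 1) + 4; = 1028; G_2 = 1028−1 = 1027
step 2: 1027 = 4^(4 + 1) + 3; sub 5 for 4: 5^(5 + 1) + 3; = 15628; G_3 = 15628−1 = 15627
step 3: 15627 = 5^(5 + 1) + 2; sub 6 for 5: 6^(6 + 1) + 2; = 279938; G_4 = 279938−1 = 279937
step 4: 279937 = 6^(6 + 1) + 1; sub 7 for 6: 7^(7 + 1) + 1; = 5764802; G_5 = 5764802−1 = 5764801
step 5: 5764801 = 7^(7 + 1); sub 8 for 7: 8^(8 + 1); = 134217728; G_6 = 134217728−1 = 134217727

134217728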